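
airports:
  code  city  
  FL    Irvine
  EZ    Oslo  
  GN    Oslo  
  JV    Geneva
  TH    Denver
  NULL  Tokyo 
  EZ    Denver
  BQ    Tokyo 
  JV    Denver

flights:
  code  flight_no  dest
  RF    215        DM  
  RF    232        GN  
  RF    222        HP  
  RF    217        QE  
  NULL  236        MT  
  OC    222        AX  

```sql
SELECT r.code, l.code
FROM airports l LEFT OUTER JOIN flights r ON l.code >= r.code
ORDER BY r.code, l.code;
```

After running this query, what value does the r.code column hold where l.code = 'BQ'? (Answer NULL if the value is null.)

NULL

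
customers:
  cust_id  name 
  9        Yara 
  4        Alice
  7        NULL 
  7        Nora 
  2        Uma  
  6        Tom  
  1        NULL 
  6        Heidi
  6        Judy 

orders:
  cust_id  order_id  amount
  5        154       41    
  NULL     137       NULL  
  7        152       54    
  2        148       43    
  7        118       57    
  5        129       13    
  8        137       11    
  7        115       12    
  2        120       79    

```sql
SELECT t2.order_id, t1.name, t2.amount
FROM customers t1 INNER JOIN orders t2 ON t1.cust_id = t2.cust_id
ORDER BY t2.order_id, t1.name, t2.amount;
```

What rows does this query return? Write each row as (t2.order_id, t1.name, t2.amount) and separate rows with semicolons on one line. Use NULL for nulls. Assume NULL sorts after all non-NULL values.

INNER JOIN keeps only pairs where the ON condition holds.
Matching on t1.cust_id = t2.cust_id. A NULL in a compared column never satisfies the condition.
Matched pairs: 8.

(115, Nora, 12); (115, NULL, 12); (118, Nora, 57); (118, NULL, 57); (120, Uma, 79); (148, Uma, 43); (152, Nora, 54); (152, NULL, 54)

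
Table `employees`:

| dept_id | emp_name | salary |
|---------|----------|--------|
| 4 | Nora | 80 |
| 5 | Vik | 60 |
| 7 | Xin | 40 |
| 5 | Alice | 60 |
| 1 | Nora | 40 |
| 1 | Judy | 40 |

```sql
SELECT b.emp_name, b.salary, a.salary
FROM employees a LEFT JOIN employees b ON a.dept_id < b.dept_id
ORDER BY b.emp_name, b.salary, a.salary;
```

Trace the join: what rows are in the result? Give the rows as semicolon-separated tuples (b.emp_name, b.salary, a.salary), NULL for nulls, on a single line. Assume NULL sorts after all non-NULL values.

(Alice, 60, 40); (Alice, 60, 40); (Alice, 60, 80); (Nora, 80, 40); (Nora, 80, 40); (Vik, 60, 40); (Vik, 60, 40); (Vik, 60, 80); (Xin, 40, 40); (Xin, 40, 40); (Xin, 40, 60); (Xin, 40, 60); (Xin, 40, 80); (NULL, NULL, 40)

LEFT JOIN keeps every row from `employees a`; unmatched rows get NULL for `employees b`'s columns.
Matching on a.dept_id < b.dept_id.
Matched pairs: 13; unmatched a rows kept: 1.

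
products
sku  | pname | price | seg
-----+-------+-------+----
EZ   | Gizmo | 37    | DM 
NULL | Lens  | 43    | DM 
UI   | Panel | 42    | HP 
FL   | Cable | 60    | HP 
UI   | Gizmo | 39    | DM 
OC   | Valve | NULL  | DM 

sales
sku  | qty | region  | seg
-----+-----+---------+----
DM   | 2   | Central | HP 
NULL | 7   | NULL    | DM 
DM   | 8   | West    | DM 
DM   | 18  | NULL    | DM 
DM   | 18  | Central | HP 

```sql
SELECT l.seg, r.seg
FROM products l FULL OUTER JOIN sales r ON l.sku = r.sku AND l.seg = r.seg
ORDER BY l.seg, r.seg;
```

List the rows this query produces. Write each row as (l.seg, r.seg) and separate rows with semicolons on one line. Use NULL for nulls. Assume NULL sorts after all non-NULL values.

(DM, NULL); (DM, NULL); (DM, NULL); (DM, NULL); (HP, NULL); (HP, NULL); (NULL, DM); (NULL, DM); (NULL, DM); (NULL, HP); (NULL, HP)

FULL OUTER JOIN keeps every row from both sides; unmatched rows get NULL for the other side's columns.
Matching on l.sku = r.sku AND l.seg = r.seg. A NULL in a compared column never satisfies the condition.
- l row (sku=EZ, seg=DM): no match → kept, r columns NULL.
- l row (sku=NULL, seg=DM): no match → kept, r columns NULL.
- l row (sku=UI, seg=HP): no match → kept, r columns NULL.
- l row (sku=FL, seg=HP): no match → kept, r columns NULL.
- l row (sku=UI, seg=DM): no match → kept, r columns NULL.
- l row (sku=OC, seg=DM): no match → kept, r columns NULL.
- plus 5 unmatched r row(s), each kept with NULL l columns.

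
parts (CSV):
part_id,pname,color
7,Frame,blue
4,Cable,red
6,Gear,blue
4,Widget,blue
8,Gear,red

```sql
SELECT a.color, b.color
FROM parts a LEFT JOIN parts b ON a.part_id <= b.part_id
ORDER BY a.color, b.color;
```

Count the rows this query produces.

LEFT JOIN keeps every row from `parts a`; unmatched rows get NULL for `parts b`'s columns.
Matching on a.part_id <= b.part_id.
- a row (part_id=7): matches 2 b row(s) → 2 output row(s).
- a row (part_id=4): matches 5 b row(s) → 5 output row(s).
- a row (part_id=6): matches 3 b row(s) → 3 output row(s).
- a row (part_id=4): matches 5 b row(s) → 5 output row(s).
- a row (part_id=8): matches 1 b row(s) → 1 output row(s).
Total: 16 rows.

16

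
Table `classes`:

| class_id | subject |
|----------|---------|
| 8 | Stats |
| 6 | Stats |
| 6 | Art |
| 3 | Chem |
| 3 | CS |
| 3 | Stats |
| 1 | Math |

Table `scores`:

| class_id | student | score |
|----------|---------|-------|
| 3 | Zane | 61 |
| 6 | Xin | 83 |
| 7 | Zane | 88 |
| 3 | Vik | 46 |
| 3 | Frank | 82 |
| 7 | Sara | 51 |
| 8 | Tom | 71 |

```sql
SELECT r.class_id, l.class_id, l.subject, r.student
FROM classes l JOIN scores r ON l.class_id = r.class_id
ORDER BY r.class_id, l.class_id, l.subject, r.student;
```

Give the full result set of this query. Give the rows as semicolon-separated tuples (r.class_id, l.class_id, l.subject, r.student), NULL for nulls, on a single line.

(3, 3, CS, Frank); (3, 3, CS, Vik); (3, 3, CS, Zane); (3, 3, Chem, Frank); (3, 3, Chem, Vik); (3, 3, Chem, Zane); (3, 3, Stats, Frank); (3, 3, Stats, Vik); (3, 3, Stats, Zane); (6, 6, Art, Xin); (6, 6, Stats, Xin); (8, 8, Stats, Tom)

INNER JOIN keeps only pairs where the ON condition holds.
Matching on l.class_id = r.class_id.
Matched pairs: 12.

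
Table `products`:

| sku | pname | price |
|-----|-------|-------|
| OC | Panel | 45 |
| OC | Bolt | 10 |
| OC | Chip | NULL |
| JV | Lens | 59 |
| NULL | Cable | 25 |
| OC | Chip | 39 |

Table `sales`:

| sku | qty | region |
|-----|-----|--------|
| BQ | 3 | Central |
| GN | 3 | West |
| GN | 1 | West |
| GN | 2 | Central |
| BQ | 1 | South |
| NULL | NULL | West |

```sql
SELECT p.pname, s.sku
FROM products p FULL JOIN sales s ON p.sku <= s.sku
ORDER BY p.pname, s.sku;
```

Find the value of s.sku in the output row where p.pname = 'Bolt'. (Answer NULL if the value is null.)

NULL

FULL OUTER JOIN keeps every row from both sides; unmatched rows get NULL for the other side's columns.
Matching on p.sku <= s.sku. A NULL in a compared column never satisfies the condition.
Matched pairs: 0; unmatched p rows kept: 6; unmatched s rows kept: 6.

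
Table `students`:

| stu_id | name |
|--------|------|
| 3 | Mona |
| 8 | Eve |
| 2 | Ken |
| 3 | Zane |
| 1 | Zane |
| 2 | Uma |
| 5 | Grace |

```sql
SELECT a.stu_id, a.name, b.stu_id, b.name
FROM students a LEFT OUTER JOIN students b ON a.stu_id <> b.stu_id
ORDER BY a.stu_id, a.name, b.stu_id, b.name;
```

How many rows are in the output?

38

LEFT JOIN keeps every row from `students a`; unmatched rows get NULL for `students b`'s columns.
Matching on a.stu_id <> b.stu_id.
Matched pairs: 38; unmatched a rows kept: 0.
Total: 38 rows.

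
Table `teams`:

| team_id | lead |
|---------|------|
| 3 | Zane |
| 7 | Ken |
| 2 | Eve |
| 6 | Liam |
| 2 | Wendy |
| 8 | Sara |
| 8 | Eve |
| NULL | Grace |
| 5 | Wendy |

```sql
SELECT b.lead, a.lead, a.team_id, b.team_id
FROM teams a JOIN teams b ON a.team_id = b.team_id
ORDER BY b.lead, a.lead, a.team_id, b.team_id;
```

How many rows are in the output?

INNER JOIN keeps only pairs where the ON condition holds.
Matching on a.team_id = b.team_id. A NULL in a compared column never satisfies the condition.
- team_id=3: 1 matching b row(s), so 1 row(s) emitted.
- team_id=7: 1 matching b row(s), so 1 row(s) emitted.
- team_id=2: 2 matching b row(s), so 2 row(s) emitted.
- team_id=6: 1 matching b row(s), so 1 row(s) emitted.
- team_id=2: 2 matching b row(s), so 2 row(s) emitted.
- team_id=8: 2 matching b row(s), so 2 row(s) emitted.
- team_id=8: 2 matching b row(s), so 2 row(s) emitted.
- team_id=NULL: no matching b row, dropped.
- team_id=5: 1 matching b row(s), so 1 row(s) emitted.
Total: 12 rows.

12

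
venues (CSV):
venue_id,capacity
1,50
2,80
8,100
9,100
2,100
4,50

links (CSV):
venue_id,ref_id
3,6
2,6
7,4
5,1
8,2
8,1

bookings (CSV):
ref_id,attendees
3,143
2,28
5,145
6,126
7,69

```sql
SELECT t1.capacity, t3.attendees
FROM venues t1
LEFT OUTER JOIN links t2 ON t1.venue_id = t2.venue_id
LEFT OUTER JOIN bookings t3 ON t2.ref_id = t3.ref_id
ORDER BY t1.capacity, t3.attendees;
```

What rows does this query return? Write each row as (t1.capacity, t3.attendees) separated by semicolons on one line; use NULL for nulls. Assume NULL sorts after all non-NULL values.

Evaluate left to right. First `venues t1 LEFT JOIN links t2` on venue_id: 7 row(s).
Then LEFT JOIN `bookings t3` on ref_id: each of those 7 rows is kept; rows whose t2.ref_id has no match in t3 get NULL for t3's columns.

(50, NULL); (50, NULL); (80, 126); (100, 28); (100, 126); (100, NULL); (100, NULL)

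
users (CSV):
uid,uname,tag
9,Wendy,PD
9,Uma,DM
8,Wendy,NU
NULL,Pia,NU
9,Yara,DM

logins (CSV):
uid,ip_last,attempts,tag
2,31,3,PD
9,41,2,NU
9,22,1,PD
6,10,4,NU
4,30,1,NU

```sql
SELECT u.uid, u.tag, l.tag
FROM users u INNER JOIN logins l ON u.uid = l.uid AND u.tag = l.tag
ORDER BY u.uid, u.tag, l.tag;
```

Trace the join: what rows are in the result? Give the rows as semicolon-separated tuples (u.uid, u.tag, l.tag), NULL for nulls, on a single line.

(9, PD, PD)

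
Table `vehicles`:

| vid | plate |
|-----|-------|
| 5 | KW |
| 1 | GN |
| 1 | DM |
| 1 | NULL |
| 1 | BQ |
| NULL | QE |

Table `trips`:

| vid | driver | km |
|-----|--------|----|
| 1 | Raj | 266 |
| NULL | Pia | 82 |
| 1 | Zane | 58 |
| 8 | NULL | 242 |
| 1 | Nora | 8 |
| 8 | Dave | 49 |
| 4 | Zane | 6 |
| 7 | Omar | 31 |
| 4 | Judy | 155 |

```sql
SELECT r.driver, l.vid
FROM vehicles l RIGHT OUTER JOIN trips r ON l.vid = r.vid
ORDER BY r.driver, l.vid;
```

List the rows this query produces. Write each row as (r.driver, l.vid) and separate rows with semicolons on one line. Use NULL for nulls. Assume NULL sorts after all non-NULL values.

RIGHT JOIN keeps every row from `trips`; unmatched rows get NULL for `vehicles`'s columns.
Matching on l.vid = r.vid. A NULL in a compared column never satisfies the condition.
- l row (vid=5): no match.
- l row (vid=1): matches 3 r row(s) → 3 output row(s).
- l row (vid=1): matches 3 r row(s) → 3 output row(s).
- l row (vid=1): matches 3 r row(s) → 3 output row(s).
- l row (vid=1): matches 3 r row(s) → 3 output row(s).
- l row (vid=NULL): no match.
- plus 6 unmatched r row(s), each kept with NULL l columns.

(Dave, NULL); (Judy, NULL); (Nora, 1); (Nora, 1); (Nora, 1); (Nora, 1); (Omar, NULL); (Pia, NULL); (Raj, 1); (Raj, 1); (Raj, 1); (Raj, 1); (Zane, 1); (Zane, 1); (Zane, 1); (Zane, 1); (Zane, NULL); (NULL, NULL)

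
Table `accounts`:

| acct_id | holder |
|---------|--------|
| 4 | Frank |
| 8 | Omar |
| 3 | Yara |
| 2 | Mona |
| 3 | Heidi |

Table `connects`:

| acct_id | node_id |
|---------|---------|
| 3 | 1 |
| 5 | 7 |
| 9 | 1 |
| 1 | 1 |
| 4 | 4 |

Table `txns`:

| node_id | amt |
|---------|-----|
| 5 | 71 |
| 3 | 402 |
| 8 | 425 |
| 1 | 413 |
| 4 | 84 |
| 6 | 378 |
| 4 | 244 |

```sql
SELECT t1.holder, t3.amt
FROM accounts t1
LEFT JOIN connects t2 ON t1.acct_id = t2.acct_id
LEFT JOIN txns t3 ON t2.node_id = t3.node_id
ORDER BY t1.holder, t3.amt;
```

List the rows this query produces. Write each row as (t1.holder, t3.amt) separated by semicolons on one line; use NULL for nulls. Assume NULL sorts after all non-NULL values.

Evaluate left to right. First `accounts t1 LEFT JOIN connects t2` on acct_id: 5 row(s).
Then LEFT JOIN `txns t3` on node_id: each of those 5 rows is kept; rows whose t2.node_id has no match in t3 get NULL for t3's columns.

(Frank, 84); (Frank, 244); (Heidi, 413); (Mona, NULL); (Omar, NULL); (Yara, 413)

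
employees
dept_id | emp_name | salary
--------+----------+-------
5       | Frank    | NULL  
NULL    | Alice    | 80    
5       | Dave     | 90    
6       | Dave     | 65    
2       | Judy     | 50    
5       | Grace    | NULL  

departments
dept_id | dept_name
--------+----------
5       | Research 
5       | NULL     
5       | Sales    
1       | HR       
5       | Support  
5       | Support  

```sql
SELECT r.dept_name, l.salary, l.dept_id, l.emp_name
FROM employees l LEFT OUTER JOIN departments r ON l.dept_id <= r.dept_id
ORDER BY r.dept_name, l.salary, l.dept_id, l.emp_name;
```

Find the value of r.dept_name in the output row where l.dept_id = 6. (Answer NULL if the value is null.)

LEFT JOIN keeps every row from `employees`; unmatched rows get NULL for `departments`'s columns.
Matching on l.dept_id <= r.dept_id. A NULL in a compared column never satisfies the condition.
- dept_id=5: 5 matching r row(s), so 5 row(s) emitted.
- dept_id=NULL: no r row matches, row kept with r columns NULL.
- dept_id=5: 5 matching r row(s), so 5 row(s) emitted.
- dept_id=6: no r row matches, row kept with r columns NULL.
- dept_id=2: 5 matching r row(s), so 5 row(s) emitted.
- dept_id=5: 5 matching r row(s), so 5 row(s) emitted.

NULL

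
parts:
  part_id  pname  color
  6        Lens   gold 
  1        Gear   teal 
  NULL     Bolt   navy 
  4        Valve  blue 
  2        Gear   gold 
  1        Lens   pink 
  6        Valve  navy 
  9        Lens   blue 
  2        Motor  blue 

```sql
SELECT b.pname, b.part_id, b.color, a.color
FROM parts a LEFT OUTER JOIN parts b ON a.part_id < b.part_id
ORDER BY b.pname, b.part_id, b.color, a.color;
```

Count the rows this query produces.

27

LEFT JOIN keeps every row from `parts a`; unmatched rows get NULL for `parts b`'s columns.
Matching on a.part_id < b.part_id. A NULL in a compared column never satisfies the condition.
- part_id=6: 1 matching b row(s), so 1 row(s) emitted.
- part_id=1: 6 matching b row(s), so 6 row(s) emitted.
- part_id=NULL: no b row matches, row kept with b columns NULL.
- part_id=4: 3 matching b row(s), so 3 row(s) emitted.
- part_id=2: 4 matching b row(s), so 4 row(s) emitted.
- part_id=1: 6 matching b row(s), so 6 row(s) emitted.
- part_id=6: 1 matching b row(s), so 1 row(s) emitted.
- part_id=9: no b row matches, row kept with b columns NULL.
- part_id=2: 4 matching b row(s), so 4 row(s) emitted.
Total: 25 matched + 2 padded = 27 rows.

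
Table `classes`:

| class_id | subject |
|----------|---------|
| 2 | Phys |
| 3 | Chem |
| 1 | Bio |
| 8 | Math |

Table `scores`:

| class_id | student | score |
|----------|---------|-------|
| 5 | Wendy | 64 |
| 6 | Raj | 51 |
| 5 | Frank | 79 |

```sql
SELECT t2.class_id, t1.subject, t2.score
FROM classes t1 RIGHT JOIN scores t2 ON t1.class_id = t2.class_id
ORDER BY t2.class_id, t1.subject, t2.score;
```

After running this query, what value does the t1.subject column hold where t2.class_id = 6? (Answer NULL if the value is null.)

NULL

RIGHT JOIN keeps every row from `scores`; unmatched rows get NULL for `classes`'s columns.
Matching on t1.class_id = t2.class_id.
- t1[0] class_id=2 → no match.
- t1[1] class_id=3 → no match.
- t1[2] class_id=1 → no match.
- t1[3] class_id=8 → no match.
- 3 row(s) from t2 found no t1 partner → padded with NULL.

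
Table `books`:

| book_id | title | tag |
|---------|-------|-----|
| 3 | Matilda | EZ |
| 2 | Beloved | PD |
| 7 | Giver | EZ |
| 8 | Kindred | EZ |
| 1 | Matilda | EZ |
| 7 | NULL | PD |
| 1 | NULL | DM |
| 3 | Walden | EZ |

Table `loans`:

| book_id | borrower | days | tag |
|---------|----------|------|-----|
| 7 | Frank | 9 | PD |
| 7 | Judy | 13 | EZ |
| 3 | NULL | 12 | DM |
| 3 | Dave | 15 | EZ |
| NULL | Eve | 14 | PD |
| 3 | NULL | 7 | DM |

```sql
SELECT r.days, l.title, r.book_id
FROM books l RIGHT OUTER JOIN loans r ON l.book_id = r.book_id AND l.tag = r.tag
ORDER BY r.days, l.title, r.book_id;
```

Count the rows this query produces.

RIGHT JOIN keeps every row from `loans`; unmatched rows get NULL for `books`'s columns.
Matching on l.book_id = r.book_id AND l.tag = r.tag. A NULL in a compared column never satisfies the condition.
Matched pairs: 4; unmatched r rows kept: 3.
Total: 4 matched + 3 padded = 7 rows.

7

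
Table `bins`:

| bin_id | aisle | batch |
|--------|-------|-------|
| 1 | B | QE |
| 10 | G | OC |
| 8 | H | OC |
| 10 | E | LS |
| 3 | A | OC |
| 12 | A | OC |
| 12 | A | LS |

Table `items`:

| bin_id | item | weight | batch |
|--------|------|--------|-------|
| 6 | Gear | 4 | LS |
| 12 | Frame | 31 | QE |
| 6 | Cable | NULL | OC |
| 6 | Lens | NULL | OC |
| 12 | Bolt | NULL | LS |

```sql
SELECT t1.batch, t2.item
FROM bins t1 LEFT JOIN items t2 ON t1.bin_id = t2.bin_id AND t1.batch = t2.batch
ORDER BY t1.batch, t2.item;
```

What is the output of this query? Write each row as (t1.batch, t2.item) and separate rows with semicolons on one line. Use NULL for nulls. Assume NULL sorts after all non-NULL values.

(LS, Bolt); (LS, NULL); (OC, NULL); (OC, NULL); (OC, NULL); (OC, NULL); (QE, NULL)

LEFT JOIN keeps every row from `bins`; unmatched rows get NULL for `items`'s columns.
Matching on t1.bin_id = t2.bin_id AND t1.batch = t2.batch.
- t1[0] bin_id=1, batch=QE → no match; kept with NULLs on the t2 side.
- t1[1] bin_id=10, batch=OC → no match; kept with NULLs on the t2 side.
- t1[2] bin_id=8, batch=OC → no match; kept with NULLs on the t2 side.
- t1[3] bin_id=10, batch=LS → no match; kept with NULLs on the t2 side.
- t1[4] bin_id=3, batch=OC → no match; kept with NULLs on the t2 side.
- t1[5] bin_id=12, batch=OC → no match; kept with NULLs on the t2 side.
- t1[6] bin_id=12, batch=LS → 1 match(es) in t2 → 1 row(s).
After projecting and ordering:
t1.batch | t2.item
LS | Bolt
LS | NULL
OC | NULL
OC | NULL
OC | NULL
OC | NULL
QE | NULL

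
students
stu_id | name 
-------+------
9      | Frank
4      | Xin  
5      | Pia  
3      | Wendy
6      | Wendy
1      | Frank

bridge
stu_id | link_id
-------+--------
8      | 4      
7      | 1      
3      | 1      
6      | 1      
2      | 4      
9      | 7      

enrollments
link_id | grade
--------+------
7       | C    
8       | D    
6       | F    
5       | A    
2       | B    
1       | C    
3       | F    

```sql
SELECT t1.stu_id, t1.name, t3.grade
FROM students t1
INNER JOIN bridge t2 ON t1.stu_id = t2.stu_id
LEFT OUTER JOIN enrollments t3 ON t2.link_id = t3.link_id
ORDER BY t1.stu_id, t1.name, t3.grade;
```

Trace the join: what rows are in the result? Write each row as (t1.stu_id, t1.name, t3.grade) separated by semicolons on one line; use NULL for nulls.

Step 1 — t1 INNER JOIN t2 on stu_id → 3 row(s).
Then LEFT JOIN `enrollments t3` on link_id: each of those 3 rows is kept; rows whose t2.link_id has no match in t3 get NULL for t3's columns.

(3, Wendy, C); (6, Wendy, C); (9, Frank, C)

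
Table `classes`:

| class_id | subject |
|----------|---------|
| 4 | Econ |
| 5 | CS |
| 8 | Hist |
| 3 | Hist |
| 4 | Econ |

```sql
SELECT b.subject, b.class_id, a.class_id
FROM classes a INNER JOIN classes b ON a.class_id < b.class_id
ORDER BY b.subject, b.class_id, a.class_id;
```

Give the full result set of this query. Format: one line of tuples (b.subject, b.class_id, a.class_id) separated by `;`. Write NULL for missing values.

INNER JOIN keeps only pairs where the ON condition holds.
Matching on a.class_id < b.class_id.
Matched pairs: 9.

(CS, 5, 3); (CS, 5, 4); (CS, 5, 4); (Econ, 4, 3); (Econ, 4, 3); (Hist, 8, 3); (Hist, 8, 4); (Hist, 8, 4); (Hist, 8, 5)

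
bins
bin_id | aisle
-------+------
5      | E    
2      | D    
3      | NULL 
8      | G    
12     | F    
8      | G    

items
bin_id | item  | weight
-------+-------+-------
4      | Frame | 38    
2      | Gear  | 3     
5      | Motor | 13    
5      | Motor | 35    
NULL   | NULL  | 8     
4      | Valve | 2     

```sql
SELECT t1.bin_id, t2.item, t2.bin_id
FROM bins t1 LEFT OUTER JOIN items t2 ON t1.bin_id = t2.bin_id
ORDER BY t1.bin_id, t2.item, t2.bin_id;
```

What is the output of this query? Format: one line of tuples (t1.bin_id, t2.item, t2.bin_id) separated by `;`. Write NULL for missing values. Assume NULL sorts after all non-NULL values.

LEFT JOIN keeps every row from `bins`; unmatched rows get NULL for `items`'s columns.
Matching on t1.bin_id = t2.bin_id. A NULL in a compared column never satisfies the condition.
Matched pairs: 3; unmatched t1 rows kept: 4.

(2, Gear, 2); (3, NULL, NULL); (5, Motor, 5); (5, Motor, 5); (8, NULL, NULL); (8, NULL, NULL); (12, NULL, NULL)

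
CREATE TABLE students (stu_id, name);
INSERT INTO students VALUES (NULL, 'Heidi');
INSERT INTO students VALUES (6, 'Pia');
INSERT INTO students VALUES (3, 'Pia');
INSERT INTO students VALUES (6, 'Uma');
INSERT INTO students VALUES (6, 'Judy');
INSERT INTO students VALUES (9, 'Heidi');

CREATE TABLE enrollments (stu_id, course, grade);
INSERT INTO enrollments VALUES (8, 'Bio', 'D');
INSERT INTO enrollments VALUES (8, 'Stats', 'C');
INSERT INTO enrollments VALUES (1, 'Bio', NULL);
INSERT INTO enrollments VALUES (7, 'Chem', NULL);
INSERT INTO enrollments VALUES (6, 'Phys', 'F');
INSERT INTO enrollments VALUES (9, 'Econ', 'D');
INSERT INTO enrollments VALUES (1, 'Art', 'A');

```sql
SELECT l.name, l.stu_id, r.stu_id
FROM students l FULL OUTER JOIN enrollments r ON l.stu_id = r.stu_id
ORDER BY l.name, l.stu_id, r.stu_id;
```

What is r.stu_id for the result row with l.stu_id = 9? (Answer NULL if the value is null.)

FULL OUTER JOIN keeps every row from both sides; unmatched rows get NULL for the other side's columns.
Matching on l.stu_id = r.stu_id. A NULL in a compared column never satisfies the condition.
Matched pairs: 4; unmatched l rows kept: 2; unmatched r rows kept: 5.

9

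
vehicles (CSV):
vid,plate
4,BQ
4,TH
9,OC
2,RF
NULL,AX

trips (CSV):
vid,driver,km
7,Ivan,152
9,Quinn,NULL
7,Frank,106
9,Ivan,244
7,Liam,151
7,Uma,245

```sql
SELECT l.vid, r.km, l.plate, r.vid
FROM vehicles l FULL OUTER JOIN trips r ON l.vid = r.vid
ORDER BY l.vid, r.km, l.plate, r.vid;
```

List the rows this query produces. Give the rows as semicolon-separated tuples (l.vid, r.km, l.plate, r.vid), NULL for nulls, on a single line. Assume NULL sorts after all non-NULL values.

FULL OUTER JOIN keeps every row from both sides; unmatched rows get NULL for the other side's columns.
Matching on l.vid = r.vid. A NULL in a compared column never satisfies the condition.
Matched pairs: 2; unmatched l rows kept: 4; unmatched r rows kept: 4.

(2, NULL, RF, NULL); (4, NULL, BQ, NULL); (4, NULL, TH, NULL); (9, 244, OC, 9); (9, NULL, OC, 9); (NULL, 106, NULL, 7); (NULL, 151, NULL, 7); (NULL, 152, NULL, 7); (NULL, 245, NULL, 7); (NULL, NULL, AX, NULL)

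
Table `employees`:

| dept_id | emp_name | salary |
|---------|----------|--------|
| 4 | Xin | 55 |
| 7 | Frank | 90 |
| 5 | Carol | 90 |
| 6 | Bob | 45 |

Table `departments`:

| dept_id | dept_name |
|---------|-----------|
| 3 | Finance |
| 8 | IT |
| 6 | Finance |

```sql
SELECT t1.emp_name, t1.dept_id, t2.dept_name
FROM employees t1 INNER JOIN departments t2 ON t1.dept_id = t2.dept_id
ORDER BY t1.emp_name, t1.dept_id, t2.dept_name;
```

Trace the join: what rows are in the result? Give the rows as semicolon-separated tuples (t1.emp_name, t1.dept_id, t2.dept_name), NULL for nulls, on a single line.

INNER JOIN keeps only pairs where the ON condition holds.
Matching on t1.dept_id = t2.dept_id.
Matched pairs: 1.

(Bob, 6, Finance)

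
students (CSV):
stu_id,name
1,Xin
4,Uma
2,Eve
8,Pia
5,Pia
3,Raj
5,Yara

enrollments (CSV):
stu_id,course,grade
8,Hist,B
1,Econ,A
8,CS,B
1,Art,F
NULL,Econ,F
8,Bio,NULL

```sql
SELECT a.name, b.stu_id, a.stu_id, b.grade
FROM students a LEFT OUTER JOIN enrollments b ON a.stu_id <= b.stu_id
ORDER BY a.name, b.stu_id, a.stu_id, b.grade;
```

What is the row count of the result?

LEFT JOIN keeps every row from `students`; unmatched rows get NULL for `enrollments`'s columns.
Matching on a.stu_id <= b.stu_id. A NULL in a compared column never satisfies the condition.
- a[0] stu_id=1 → 5 match(es) in b → 5 row(s).
- a[1] stu_id=4 → 3 match(es) in b → 3 row(s).
- a[2] stu_id=2 → 3 match(es) in b → 3 row(s).
- a[3] stu_id=8 → 3 match(es) in b → 3 row(s).
- a[4] stu_id=5 → 3 match(es) in b → 3 row(s).
- a[5] stu_id=3 → 3 match(es) in b → 3 row(s).
- a[6] stu_id=5 → 3 match(es) in b → 3 row(s).
Total: 23 rows.

23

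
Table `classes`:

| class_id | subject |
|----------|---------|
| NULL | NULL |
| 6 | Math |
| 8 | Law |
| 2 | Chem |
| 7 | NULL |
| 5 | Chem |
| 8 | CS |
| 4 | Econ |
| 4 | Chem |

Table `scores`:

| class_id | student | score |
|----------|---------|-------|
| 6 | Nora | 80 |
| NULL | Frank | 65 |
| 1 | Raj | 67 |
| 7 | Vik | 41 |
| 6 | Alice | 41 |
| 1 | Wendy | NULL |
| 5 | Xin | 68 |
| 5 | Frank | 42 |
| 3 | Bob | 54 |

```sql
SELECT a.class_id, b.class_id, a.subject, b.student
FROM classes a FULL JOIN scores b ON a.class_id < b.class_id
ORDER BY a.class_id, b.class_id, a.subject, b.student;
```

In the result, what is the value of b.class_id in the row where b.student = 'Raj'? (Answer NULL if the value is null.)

FULL OUTER JOIN keeps every row from both sides; unmatched rows get NULL for the other side's columns.
Matching on a.class_id < b.class_id. A NULL in a compared column never satisfies the condition.
Matched pairs: 20; unmatched a rows kept: 4; unmatched b rows kept: 3.

1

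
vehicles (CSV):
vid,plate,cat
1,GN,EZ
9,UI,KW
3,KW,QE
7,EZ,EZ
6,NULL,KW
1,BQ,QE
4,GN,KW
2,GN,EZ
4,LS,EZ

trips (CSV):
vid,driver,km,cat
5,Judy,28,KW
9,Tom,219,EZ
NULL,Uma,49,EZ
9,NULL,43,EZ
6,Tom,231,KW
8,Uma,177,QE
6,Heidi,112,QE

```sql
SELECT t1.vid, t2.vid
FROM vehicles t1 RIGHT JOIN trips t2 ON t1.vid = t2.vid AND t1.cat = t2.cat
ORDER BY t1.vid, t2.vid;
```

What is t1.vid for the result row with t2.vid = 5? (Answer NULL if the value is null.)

RIGHT JOIN keeps every row from `trips`; unmatched rows get NULL for `vehicles`'s columns.
Matching on t1.vid = t2.vid AND t1.cat = t2.cat. A NULL in a compared column never satisfies the condition.
- t1 (vid=1, cat=EZ) has no partner in t2.
- t1 (vid=9, cat=KW) has no partner in t2.
- t1 (vid=3, cat=QE) has no partner in t2.
- t1 (vid=7, cat=EZ) has no partner in t2.
- t1 (vid=6, cat=KW) pairs with 1 row(s) of t2.
- t1 (vid=1, cat=QE) has no partner in t2.
- t1 (vid=4, cat=KW) has no partner in t2.
- t1 (vid=2, cat=EZ) has no partner in t2.
- t1 (vid=4, cat=EZ) has no partner in t2.
- 6 row(s) from t2 found no t1 partner → padded with NULL.

NULL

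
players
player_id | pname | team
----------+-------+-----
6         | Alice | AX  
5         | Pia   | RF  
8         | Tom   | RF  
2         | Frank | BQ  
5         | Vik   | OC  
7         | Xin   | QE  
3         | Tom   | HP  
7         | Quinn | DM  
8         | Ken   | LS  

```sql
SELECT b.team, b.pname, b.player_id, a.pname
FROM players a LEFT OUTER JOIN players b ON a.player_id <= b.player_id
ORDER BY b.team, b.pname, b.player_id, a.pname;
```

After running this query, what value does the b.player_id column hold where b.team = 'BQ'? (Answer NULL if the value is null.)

2

LEFT JOIN keeps every row from `players a`; unmatched rows get NULL for `players b`'s columns.
Matching on a.player_id <= b.player_id.
- a[0] player_id=6 → 5 match(es) in b → 5 row(s).
- a[1] player_id=5 → 7 match(es) in b → 7 row(s).
- a[2] player_id=8 → 2 match(es) in b → 2 row(s).
- a[3] player_id=2 → 9 match(es) in b → 9 row(s).
- a[4] player_id=5 → 7 match(es) in b → 7 row(s).
- a[5] player_id=7 → 4 match(es) in b → 4 row(s).
- a[6] player_id=3 → 8 match(es) in b → 8 row(s).
- a[7] player_id=7 → 4 match(es) in b → 4 row(s).
- a[8] player_id=8 → 2 match(es) in b → 2 row(s).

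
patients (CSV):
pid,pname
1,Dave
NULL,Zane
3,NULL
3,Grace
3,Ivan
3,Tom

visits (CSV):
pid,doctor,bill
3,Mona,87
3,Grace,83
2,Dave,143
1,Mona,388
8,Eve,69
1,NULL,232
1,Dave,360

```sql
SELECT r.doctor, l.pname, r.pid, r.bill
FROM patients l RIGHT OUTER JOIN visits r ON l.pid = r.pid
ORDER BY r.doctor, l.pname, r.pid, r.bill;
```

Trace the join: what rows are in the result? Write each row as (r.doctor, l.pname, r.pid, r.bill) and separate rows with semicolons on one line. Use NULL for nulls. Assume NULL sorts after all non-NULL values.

(Dave, Dave, 1, 360); (Dave, NULL, 2, 143); (Eve, NULL, 8, 69); (Grace, Grace, 3, 83); (Grace, Ivan, 3, 83); (Grace, Tom, 3, 83); (Grace, NULL, 3, 83); (Mona, Dave, 1, 388); (Mona, Grace, 3, 87); (Mona, Ivan, 3, 87); (Mona, Tom, 3, 87); (Mona, NULL, 3, 87); (NULL, Dave, 1, 232)

RIGHT JOIN keeps every row from `visits`; unmatched rows get NULL for `patients`'s columns.
Matching on l.pid = r.pid. A NULL in a compared column never satisfies the condition.
- l (pid=1) pairs with 3 row(s) of r.
- l (pid=NULL) has no partner in r.
- l (pid=3) pairs with 2 row(s) of r.
- l (pid=3) pairs with 2 row(s) of r.
- l (pid=3) pairs with 2 row(s) of r.
- l (pid=3) pairs with 2 row(s) of r.
- 2 row(s) from r found no l partner → padded with NULL.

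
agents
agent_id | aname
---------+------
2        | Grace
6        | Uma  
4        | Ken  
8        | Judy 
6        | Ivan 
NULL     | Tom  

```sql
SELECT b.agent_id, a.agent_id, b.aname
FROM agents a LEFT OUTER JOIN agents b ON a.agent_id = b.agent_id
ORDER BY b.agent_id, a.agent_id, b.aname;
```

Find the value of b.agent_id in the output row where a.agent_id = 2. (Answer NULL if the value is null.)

2

LEFT JOIN keeps every row from `agents a`; unmatched rows get NULL for `agents b`'s columns.
Matching on a.agent_id = b.agent_id. A NULL in a compared column never satisfies the condition.
- a row (agent_id=2): matches 1 b row(s) → 1 output row(s).
- a row (agent_id=6): matches 2 b row(s) → 2 output row(s).
- a row (agent_id=4): matches 1 b row(s) → 1 output row(s).
- a row (agent_id=8): matches 1 b row(s) → 1 output row(s).
- a row (agent_id=6): matches 2 b row(s) → 2 output row(s).
- a row (agent_id=NULL): no match → kept, b columns NULL.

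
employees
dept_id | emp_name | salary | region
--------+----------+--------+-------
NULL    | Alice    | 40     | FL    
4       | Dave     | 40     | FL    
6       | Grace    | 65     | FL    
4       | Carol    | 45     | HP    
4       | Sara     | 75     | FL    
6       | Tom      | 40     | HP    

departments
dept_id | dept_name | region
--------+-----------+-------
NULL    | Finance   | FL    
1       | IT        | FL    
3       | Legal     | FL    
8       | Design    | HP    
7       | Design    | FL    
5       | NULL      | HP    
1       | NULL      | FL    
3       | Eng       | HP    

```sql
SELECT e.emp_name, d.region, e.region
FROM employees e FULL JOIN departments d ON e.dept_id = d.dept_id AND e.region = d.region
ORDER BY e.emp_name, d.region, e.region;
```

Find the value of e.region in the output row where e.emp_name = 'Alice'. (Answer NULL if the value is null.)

FL

FULL OUTER JOIN keeps every row from both sides; unmatched rows get NULL for the other side's columns.
Matching on e.dept_id = d.dept_id AND e.region = d.region. A NULL in a compared column never satisfies the condition.
- e (dept_id=NULL, region=FL) has no partner → padded with NULL.
- e (dept_id=4, region=FL) has no partner → padded with NULL.
- e (dept_id=6, region=FL) has no partner → padded with NULL.
- e (dept_id=4, region=HP) has no partner → padded with NULL.
- e (dept_id=4, region=FL) has no partner → padded with NULL.
- e (dept_id=6, region=HP) has no partner → padded with NULL.
- 8 row(s) from d found no e partner → padded with NULL.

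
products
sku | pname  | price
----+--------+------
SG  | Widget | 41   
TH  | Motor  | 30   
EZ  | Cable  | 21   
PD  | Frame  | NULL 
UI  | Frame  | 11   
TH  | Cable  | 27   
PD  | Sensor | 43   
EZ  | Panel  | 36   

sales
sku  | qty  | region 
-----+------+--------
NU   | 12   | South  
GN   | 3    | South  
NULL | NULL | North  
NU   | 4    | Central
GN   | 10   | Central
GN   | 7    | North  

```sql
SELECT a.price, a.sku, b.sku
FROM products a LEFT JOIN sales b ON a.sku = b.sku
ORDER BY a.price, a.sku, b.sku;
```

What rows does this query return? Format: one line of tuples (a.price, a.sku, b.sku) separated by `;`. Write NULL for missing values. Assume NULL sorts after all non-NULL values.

LEFT JOIN keeps every row from `products`; unmatched rows get NULL for `sales`'s columns.
Matching on a.sku = b.sku. A NULL in a compared column never satisfies the condition.
- a[0] sku=SG → no match; kept with NULLs on the b side.
- a[1] sku=TH → no match; kept with NULLs on the b side.
- a[2] sku=EZ → no match; kept with NULLs on the b side.
- a[3] sku=PD → no match; kept with NULLs on the b side.
- a[4] sku=UI → no match; kept with NULLs on the b side.
- a[5] sku=TH → no match; kept with NULLs on the b side.
- a[6] sku=PD → no match; kept with NULLs on the b side.
- a[7] sku=EZ → no match; kept with NULLs on the b side.
After projecting and ordering:
a.price | a.sku | b.sku
11 | UI | NULL
21 | EZ | NULL
27 | TH | NULL
30 | TH | NULL
36 | EZ | NULL
41 | SG | NULL
43 | PD | NULL
NULL | PD | NULL

(11, UI, NULL); (21, EZ, NULL); (27, TH, NULL); (30, TH, NULL); (36, EZ, NULL); (41, SG, NULL); (43, PD, NULL); (NULL, PD, NULL)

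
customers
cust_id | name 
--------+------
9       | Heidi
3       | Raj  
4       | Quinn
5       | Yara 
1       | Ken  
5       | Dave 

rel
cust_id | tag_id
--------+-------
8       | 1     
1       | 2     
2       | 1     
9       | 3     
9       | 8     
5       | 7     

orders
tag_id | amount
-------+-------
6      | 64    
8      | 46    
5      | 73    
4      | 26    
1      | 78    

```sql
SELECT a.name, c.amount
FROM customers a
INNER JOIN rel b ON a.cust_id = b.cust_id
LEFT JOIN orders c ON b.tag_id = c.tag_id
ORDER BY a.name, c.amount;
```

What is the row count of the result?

Evaluate left to right. First `customers a INNER JOIN rel b` on cust_id: 5 row(s).
Then LEFT JOIN `orders c` on tag_id: each of those 5 rows is kept; rows whose b.tag_id has no match in c get NULL for c's columns.
Result: 5 row(s).

5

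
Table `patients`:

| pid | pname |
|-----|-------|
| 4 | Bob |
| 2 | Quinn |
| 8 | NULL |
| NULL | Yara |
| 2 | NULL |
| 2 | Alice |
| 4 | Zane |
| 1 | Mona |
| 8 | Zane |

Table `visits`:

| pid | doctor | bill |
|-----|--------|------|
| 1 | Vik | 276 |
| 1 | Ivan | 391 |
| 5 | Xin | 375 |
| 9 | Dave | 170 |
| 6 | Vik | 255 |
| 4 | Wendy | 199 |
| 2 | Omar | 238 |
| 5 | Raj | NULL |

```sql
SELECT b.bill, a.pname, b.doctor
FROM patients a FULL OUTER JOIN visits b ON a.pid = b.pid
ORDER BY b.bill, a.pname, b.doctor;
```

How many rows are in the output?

FULL OUTER JOIN keeps every row from both sides; unmatched rows get NULL for the other side's columns.
Matching on a.pid = b.pid. A NULL in a compared column never satisfies the condition.
Matched pairs: 7; unmatched a rows kept: 3; unmatched b rows kept: 4.
Total: 7 matched + 7 padded = 14 rows.

14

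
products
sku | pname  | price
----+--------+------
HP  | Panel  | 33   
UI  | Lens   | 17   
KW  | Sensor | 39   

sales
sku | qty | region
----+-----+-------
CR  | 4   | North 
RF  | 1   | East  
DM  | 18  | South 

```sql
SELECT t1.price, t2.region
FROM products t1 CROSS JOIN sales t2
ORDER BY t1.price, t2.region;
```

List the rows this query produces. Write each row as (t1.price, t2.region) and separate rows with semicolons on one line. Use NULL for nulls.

(17, East); (17, North); (17, South); (33, East); (33, North); (33, South); (39, East); (39, North); (39, South)

CROSS JOIN pairs every row of `products` with every row of `sales`: 3 × 3 = 9 rows.
After projecting and ordering:
t1.price | t2.region
17 | East
17 | North
17 | South
33 | East
33 | North
33 | South
39 | East
39 | North
39 | South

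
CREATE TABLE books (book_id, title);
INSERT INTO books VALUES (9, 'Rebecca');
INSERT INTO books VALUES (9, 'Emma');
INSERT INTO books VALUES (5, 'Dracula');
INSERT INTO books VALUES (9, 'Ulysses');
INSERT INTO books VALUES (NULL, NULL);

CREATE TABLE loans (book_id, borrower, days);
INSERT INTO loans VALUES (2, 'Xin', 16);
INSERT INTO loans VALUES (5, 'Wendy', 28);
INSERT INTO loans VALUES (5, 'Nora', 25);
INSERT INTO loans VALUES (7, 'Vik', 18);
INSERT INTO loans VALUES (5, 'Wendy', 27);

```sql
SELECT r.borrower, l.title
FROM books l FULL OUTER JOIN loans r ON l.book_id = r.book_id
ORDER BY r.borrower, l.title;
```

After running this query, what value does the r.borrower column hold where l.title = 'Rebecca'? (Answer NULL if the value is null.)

FULL OUTER JOIN keeps every row from both sides; unmatched rows get NULL for the other side's columns.
Matching on l.book_id = r.book_id. A NULL in a compared column never satisfies the condition.
- book_id=9: no r row matches, row kept with r columns NULL.
- book_id=9: no r row matches, row kept with r columns NULL.
- book_id=5: 3 matching r row(s), so 3 row(s) emitted.
- book_id=9: no r row matches, row kept with r columns NULL.
- book_id=NULL: no r row matches, row kept with r columns NULL.
- 2 r row(s) had no l match → kept, l columns NULL.

NULL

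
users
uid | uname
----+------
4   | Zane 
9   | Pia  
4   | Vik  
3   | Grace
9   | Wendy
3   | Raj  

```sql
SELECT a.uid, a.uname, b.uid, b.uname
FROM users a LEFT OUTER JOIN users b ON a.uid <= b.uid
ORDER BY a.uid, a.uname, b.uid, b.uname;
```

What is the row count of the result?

24

LEFT JOIN keeps every row from `users a`; unmatched rows get NULL for `users b`'s columns.
Matching on a.uid <= b.uid.
- a (uid=4) pairs with 4 row(s) of b.
- a (uid=9) pairs with 2 row(s) of b.
- a (uid=4) pairs with 4 row(s) of b.
- a (uid=3) pairs with 6 row(s) of b.
- a (uid=9) pairs with 2 row(s) of b.
- a (uid=3) pairs with 6 row(s) of b.
Total: 24 rows.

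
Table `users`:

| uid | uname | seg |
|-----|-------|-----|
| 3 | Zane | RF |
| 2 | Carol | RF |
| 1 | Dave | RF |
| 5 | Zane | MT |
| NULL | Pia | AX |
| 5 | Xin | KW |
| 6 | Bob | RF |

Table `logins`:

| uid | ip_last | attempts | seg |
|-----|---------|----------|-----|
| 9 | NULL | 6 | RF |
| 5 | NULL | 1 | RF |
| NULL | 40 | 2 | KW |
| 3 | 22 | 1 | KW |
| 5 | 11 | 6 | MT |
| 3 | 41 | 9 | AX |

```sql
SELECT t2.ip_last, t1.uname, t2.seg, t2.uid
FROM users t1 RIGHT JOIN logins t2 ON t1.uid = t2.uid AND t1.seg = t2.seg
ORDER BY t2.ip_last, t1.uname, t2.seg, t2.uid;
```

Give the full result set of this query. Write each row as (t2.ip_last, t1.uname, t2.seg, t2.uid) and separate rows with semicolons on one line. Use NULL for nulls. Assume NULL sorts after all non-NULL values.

(11, Zane, MT, 5); (22, NULL, KW, 3); (40, NULL, KW, NULL); (41, NULL, AX, 3); (NULL, NULL, RF, 5); (NULL, NULL, RF, 9)

RIGHT JOIN keeps every row from `logins`; unmatched rows get NULL for `users`'s columns.
Matching on t1.uid = t2.uid AND t1.seg = t2.seg. A NULL in a compared column never satisfies the condition.
- t1 row (uid=3, seg=RF): no match.
- t1 row (uid=2, seg=RF): no match.
- t1 row (uid=1, seg=RF): no match.
- t1 row (uid=5, seg=MT): matches 1 t2 row(s) → 1 output row(s).
- t1 row (uid=NULL, seg=AX): no match.
- t1 row (uid=5, seg=KW): no match.
- t1 row (uid=6, seg=RF): no match.
- plus 5 unmatched t2 row(s), each kept with NULL t1 columns.
After projecting and ordering:
t2.ip_last | t1.uname | t2.seg | t2.uid
11 | Zane | MT | 5
22 | NULL | KW | 3
40 | NULL | KW | NULL
41 | NULL | AX | 3
NULL | NULL | RF | 5
NULL | NULL | RF | 9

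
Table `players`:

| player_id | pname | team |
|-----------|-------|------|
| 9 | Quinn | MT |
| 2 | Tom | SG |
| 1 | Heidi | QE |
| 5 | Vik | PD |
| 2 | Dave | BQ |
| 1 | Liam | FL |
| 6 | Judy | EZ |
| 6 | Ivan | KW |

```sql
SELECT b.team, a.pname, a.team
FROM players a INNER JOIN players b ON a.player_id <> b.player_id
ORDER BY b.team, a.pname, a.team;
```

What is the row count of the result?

INNER JOIN keeps only pairs where the ON condition holds.
Matching on a.player_id <> b.player_id.
Matched pairs: 50.
Total: 50 rows.

50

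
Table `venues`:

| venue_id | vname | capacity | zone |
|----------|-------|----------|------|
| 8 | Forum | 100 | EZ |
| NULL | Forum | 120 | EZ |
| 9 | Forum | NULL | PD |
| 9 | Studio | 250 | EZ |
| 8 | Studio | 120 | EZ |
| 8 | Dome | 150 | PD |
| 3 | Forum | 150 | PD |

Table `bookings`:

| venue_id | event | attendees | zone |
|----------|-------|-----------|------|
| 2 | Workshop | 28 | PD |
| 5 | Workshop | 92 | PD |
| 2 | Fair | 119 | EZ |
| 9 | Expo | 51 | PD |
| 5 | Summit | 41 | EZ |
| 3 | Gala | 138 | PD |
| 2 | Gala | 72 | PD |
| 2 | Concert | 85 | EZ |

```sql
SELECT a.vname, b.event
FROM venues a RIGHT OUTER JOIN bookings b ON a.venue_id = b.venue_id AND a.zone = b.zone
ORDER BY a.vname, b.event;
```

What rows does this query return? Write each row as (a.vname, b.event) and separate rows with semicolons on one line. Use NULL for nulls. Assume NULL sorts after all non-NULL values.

(Forum, Expo); (Forum, Gala); (NULL, Concert); (NULL, Fair); (NULL, Gala); (NULL, Summit); (NULL, Workshop); (NULL, Workshop)

RIGHT JOIN keeps every row from `bookings`; unmatched rows get NULL for `venues`'s columns.
Matching on a.venue_id = b.venue_id AND a.zone = b.zone. A NULL in a compared column never satisfies the condition.
Matched pairs: 2; unmatched b rows kept: 6.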